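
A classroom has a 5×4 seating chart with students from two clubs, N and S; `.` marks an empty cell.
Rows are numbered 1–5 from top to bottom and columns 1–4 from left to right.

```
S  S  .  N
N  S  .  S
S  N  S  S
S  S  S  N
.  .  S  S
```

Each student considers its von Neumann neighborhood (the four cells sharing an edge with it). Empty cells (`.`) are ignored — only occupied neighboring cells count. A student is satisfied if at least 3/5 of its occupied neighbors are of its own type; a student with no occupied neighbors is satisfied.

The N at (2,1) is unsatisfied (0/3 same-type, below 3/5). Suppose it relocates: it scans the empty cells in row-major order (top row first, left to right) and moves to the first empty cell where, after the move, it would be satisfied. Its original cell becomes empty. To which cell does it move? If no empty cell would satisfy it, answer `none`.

none

Vacating (2,1). Empty cells in order:
  (1,3): 1/2 same-type → still unsatisfied.
  (2,3): 0/3 same-type → still unsatisfied.
  (5,1): 0/1 same-type → still unsatisfied.
  (5,2): 0/2 same-type → still unsatisfied.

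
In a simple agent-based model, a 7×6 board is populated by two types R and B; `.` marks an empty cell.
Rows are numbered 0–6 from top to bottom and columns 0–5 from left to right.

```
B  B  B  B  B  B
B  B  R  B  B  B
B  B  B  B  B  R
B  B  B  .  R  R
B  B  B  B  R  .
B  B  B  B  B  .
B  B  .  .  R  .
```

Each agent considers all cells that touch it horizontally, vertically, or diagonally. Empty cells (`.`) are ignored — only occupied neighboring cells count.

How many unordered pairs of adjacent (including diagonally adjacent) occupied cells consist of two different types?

20

Scan each occupied cell's neighbors to the right and below (and the two forward diagonals) so each pair is counted once.
From row 0: 3 unlike of 21 pairs (running 3/21).
From row 1: 7 unlike of 21 pairs (running 10/42).
From row 2: 4 unlike of 18 pairs (running 14/60).
From row 3: 1 unlike of 14 pairs (running 15/74).
From row 4: 3 unlike of 17 pairs (running 18/91).
From row 5: 2 unlike of 11 pairs (running 20/102).
From row 6: 0 unlike of 1 pairs (running 20/103).
Total adjacent occupied pairs: 103; unlike-type pairs: 20.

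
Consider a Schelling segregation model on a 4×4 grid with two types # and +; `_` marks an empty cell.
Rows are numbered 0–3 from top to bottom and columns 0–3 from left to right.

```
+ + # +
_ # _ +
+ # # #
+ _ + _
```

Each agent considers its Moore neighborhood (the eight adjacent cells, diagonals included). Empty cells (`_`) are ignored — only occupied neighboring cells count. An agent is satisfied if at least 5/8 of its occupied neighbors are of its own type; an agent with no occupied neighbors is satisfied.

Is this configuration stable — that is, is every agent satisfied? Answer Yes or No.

No

Row 0: (0,0)+ 1/2 ✗ · (0,1)+ 1/3 ✗ · (0,2)# 1/4 ✗ · (0,3)+ 1/2 ✗
Row 1: (1,1)# 3/6 ✗ · (1,3)+ 1/4 ✗
Row 2: (2,0)+ 1/3 ✗ · (2,1)# 2/5 ✗ · (2,2)# 3/5 ✗ · (2,3)# 1/3 ✗
Row 3: (3,0)+ 1/2 ✗ · (3,2)+ 0/3 ✗
For instance (0,0) has only 1/2 same-type neighbors, below 5/8.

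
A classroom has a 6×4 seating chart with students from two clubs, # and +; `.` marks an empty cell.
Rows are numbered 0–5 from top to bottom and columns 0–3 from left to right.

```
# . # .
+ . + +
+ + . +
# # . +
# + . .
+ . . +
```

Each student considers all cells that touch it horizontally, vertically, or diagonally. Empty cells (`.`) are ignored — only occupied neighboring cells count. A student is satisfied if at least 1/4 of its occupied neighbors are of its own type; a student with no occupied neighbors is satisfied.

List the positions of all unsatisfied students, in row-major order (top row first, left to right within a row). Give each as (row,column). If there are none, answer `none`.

(0,0), (0,2)

(0,0)# 0/1 not
(0,2)# 0/2 not
(1,0)+ 2/3 satisfied
(1,2)+ 3/4 satisfied
(1,3)+ 2/3 satisfied
(2,0)+ 2/4 satisfied
(2,1)+ 3/5 satisfied
(2,3)+ 3/3 satisfied
(3,0)# 2/5 satisfied
(3,1)# 2/5 satisfied
(3,3)+ 1/1 satisfied
(4,0)# 2/4 satisfied
(4,1)+ 1/4 satisfied
(5,0)+ 1/2 satisfied
(5,3)+ 0/0 satisfied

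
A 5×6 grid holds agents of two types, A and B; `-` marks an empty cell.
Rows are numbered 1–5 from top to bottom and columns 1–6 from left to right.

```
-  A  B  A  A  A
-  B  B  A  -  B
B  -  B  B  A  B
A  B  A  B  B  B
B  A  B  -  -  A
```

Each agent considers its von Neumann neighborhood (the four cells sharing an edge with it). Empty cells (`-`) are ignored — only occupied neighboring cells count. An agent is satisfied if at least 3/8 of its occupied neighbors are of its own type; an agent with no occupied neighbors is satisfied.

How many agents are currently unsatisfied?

12

(1,2)A 0/2 ✗
(1,3)B 1/3 ✗
(1,4)A 2/3 ✓
(1,5)A 2/2 ✓
(1,6)A 1/2 ✓
(2,2)B 1/2 ✓
(2,3)B 3/4 ✓
(2,4)A 1/3 ✗
(2,6)B 1/2 ✓
(3,1)B 0/1 ✗
(3,3)B 2/3 ✓
(3,4)B 2/4 ✓
(3,5)A 0/3 ✗
(3,6)B 2/3 ✓
(4,1)A 0/3 ✗
(4,2)B 0/3 ✗
(4,3)A 0/4 ✗
(4,4)B 2/3 ✓
(4,5)B 2/3 ✓
(4,6)B 2/3 ✓
(5,1)B 0/2 ✗
(5,2)A 0/3 ✗
(5,3)B 0/2 ✗
(5,6)A 0/1 ✗
Unsatisfied: (1,2), (1,3), (2,4), (3,1), (3,5), (4,1), (4,2), (4,3), (5,1), (5,2), (5,3), (5,6) — 12 in total.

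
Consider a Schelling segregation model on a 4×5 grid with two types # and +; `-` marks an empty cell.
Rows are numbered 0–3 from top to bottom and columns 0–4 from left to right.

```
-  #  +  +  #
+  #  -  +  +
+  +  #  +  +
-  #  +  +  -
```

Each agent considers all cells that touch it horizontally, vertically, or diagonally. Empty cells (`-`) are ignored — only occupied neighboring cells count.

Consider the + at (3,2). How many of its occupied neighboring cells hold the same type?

3

Occupied neighbors of (3,2): (2,1)=+, (2,2)=#, (2,3)=+, (3,1)=#, (3,3)=+.
Same type (+): 3 of 5.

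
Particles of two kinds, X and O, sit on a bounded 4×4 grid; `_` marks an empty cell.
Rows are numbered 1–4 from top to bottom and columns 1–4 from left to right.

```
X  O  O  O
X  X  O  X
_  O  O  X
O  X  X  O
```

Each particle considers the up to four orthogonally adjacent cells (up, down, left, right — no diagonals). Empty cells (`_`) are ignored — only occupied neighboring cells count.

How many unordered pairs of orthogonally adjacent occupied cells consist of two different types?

Scan each occupied cell's neighbors to the right and below so each pair is counted once.
From row 1: 3 unlike of 7 pairs (running 3/7).
From row 2: 3 unlike of 6 pairs (running 6/13).
From row 3: 4 unlike of 5 pairs (running 10/18).
From row 4: 2 unlike of 3 pairs (running 12/21).
Total adjacent occupied pairs: 21; unlike-type pairs: 12.

12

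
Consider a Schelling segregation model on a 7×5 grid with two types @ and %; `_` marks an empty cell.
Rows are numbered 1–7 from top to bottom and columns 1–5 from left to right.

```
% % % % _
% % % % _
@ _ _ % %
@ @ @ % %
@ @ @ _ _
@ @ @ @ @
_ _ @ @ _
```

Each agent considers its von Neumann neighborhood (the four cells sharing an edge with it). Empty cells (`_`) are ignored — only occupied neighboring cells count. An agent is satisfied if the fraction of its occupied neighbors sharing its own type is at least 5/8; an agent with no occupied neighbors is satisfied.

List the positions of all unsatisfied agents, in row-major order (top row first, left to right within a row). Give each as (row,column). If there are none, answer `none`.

(3,1)

(1,1)% 2/2 ✓
(1,2)% 3/3 ✓
(1,3)% 3/3 ✓
(1,4)% 2/2 ✓
(2,1)% 2/3 ✓
(2,2)% 3/3 ✓
(2,3)% 3/3 ✓
(2,4)% 3/3 ✓
(3,1)@ 1/2 ✗
(3,4)% 3/3 ✓
(3,5)% 2/2 ✓
(4,1)@ 3/3 ✓
(4,2)@ 3/3 ✓
(4,3)@ 2/3 ✓
(4,4)% 2/3 ✓
(4,5)% 2/2 ✓
(5,1)@ 3/3 ✓
(5,2)@ 4/4 ✓
(5,3)@ 3/3 ✓
(6,1)@ 2/2 ✓
(6,2)@ 3/3 ✓
(6,3)@ 4/4 ✓
(6,4)@ 3/3 ✓
(6,5)@ 1/1 ✓
(7,3)@ 2/2 ✓
(7,4)@ 2/2 ✓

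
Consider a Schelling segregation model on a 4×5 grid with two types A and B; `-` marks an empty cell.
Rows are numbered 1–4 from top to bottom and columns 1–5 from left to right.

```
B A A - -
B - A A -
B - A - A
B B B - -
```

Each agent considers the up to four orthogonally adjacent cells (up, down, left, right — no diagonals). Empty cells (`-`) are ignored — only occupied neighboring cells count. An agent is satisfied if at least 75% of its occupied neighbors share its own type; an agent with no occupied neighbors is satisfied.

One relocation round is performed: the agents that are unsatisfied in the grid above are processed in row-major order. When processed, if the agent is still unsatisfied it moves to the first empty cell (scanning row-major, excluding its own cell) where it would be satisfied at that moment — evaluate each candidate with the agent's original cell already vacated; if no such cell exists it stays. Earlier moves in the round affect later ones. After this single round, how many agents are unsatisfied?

0

Initially unsatisfied (in order): (1,1), (1,2), (3,3), (4,3).
  (1,1) → (1,5).
  (1,2): now satisfied by earlier moves; stays.
  (3,3) → (3,4).
  (4,3): now satisfied by earlier moves; stays.
Resulting grid:
- A A - B
B - A A -
B - - A A
B B B - -
All satisfied now.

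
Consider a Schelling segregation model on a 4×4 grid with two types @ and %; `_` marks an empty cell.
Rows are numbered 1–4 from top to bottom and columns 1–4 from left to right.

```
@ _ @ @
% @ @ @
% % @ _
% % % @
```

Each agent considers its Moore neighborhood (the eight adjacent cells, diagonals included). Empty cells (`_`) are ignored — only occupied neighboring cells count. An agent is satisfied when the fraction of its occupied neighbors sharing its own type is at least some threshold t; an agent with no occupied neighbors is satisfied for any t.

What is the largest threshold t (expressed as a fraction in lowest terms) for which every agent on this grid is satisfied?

1/2

(1,1)@ 1/2
(1,3)@ 4/4
(1,4)@ 3/3
(2,1)% 2/4
(2,2)@ 4/7
(2,3)@ 5/6
(2,4)@ 4/4
(3,1)% 4/5
(3,2)% 5/8
(3,3)@ 4/7
(4,1)% 3/3
(4,2)% 4/5
(4,3)% 2/4
(4,4)@ 1/2
The smallest same-type fraction is 1/2 at (1,1), which reduces to 1/2. Any threshold above that leaves this agent unsatisfied.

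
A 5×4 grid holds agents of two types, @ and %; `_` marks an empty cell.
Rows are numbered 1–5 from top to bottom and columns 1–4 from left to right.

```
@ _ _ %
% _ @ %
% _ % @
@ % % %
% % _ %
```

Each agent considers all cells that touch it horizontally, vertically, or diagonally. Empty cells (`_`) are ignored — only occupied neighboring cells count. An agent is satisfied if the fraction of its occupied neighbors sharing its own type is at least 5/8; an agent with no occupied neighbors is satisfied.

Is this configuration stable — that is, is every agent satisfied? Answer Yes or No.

Row 1: (1,1)@ 0/1 not · (1,4)% 1/2 not
Row 2: (2,1)% 1/2 not · (2,3)@ 1/4 not · (2,4)% 2/4 not
Row 3: (3,1)% 2/3 satisfied · (3,3)% 4/6 satisfied · (3,4)@ 1/5 not
Row 4: (4,1)@ 0/4 not · (4,2)% 5/6 satisfied · (4,3)% 5/6 satisfied · (4,4)% 3/4 satisfied
Row 5: (5,1)% 2/3 satisfied · (5,2)% 3/4 satisfied · (5,4)% 2/2 satisfied
For instance (1,1) has only 0/1 same-type neighbors, below 5/8.

No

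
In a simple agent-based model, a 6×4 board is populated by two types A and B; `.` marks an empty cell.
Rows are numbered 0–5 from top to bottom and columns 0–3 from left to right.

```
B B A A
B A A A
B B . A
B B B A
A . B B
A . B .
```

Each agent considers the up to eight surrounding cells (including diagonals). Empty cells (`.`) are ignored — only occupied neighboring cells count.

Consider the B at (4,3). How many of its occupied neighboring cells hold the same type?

3

Occupied neighbors of (4,3): (3,2)=B, (3,3)=A, (4,2)=B, (5,2)=B.
Same type (B): 3 of 4.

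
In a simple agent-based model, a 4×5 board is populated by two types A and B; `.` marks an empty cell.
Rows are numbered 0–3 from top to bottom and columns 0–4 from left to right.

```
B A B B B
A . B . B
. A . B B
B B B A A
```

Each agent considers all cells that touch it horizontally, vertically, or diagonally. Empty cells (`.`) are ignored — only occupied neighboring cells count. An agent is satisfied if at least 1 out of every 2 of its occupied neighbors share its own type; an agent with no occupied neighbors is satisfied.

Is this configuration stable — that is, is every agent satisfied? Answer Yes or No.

(0,0)B 0/2 ✗
(0,1)A 1/4 ✗
(0,2)B 2/3 ✓
(0,3)B 4/4 ✓
(0,4)B 2/2 ✓
(1,0)A 2/3 ✓
(1,2)B 3/5 ✓
(1,4)B 4/4 ✓
(2,1)A 1/5 ✗
(2,3)B 4/6 ✓
(2,4)B 2/4 ✓
(3,0)B 1/2 ✓
(3,1)B 2/3 ✓
(3,2)B 2/4 ✓
(3,3)A 1/4 ✗
(3,4)A 1/3 ✗
For instance (0,0) has only 0/2 same-type neighbors, below 1/2.

No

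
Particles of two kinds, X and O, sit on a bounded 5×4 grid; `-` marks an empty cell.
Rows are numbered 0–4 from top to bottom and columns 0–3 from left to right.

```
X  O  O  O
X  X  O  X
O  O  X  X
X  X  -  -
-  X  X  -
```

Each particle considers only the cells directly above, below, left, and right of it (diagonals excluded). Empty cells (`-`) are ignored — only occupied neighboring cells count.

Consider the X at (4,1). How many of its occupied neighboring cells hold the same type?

Occupied neighbors of (4,1): (3,1)=X, (4,2)=X.
Same type (X): 2 of 2.

2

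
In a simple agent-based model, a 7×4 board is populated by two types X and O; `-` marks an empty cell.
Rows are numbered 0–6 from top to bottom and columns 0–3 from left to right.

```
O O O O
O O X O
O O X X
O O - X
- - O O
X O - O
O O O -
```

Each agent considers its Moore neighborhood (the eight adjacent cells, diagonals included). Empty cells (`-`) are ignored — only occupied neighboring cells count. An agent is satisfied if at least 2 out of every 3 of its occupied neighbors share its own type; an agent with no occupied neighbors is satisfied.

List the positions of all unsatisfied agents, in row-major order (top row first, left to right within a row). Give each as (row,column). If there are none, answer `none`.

(0,0)O 3/3 ✓
(0,1)O 4/5 ✓
(0,2)O 4/5 ✓
(0,3)O 2/3 ✓
(1,0)O 5/5 ✓
(1,1)O 6/8 ✓
(1,2)X 2/8 ✗
(1,3)O 2/5 ✗
(2,0)O 5/5 ✓
(2,1)O 5/7 ✓
(2,2)X 3/7 ✗
(2,3)X 3/4 ✓
(3,0)O 3/3 ✓
(3,1)O 4/5 ✓
(3,3)X 2/4 ✗
(4,2)O 4/5 ✓
(4,3)O 2/3 ✓
(5,0)X 0/3 ✗
(5,1)O 4/5 ✓
(5,3)O 3/3 ✓
(6,0)O 2/3 ✓
(6,1)O 3/4 ✓
(6,2)O 3/3 ✓

(1,2), (1,3), (2,2), (3,3), (5,0)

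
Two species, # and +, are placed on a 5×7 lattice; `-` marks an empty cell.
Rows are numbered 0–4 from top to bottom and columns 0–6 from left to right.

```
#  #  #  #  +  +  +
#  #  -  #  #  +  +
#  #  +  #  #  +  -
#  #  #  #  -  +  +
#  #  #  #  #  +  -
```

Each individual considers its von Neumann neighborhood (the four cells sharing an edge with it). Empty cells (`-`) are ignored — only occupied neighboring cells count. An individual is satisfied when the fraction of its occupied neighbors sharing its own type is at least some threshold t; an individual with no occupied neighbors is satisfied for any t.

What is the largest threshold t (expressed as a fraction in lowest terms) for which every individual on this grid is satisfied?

Row 0: (0,0)# 2/2 · (0,1)# 3/3 · (0,2)# 2/2 · (0,3)# 2/3 · (0,4)+ 1/3 · (0,5)+ 3/3 · (0,6)+ 2/2
Row 1: (1,0)# 3/3 · (1,1)# 3/3 · (1,3)# 3/3 · (1,4)# 2/4 · (1,5)+ 3/4 · (1,6)+ 2/2
Row 2: (2,0)# 3/3 · (2,1)# 3/4 · (2,2)+ 0/3 · (2,3)# 3/4 · (2,4)# 2/3 · (2,5)+ 2/3
Row 3: (3,0)# 3/3 · (3,1)# 4/4 · (3,2)# 3/4 · (3,3)# 3/3 · (3,5)+ 3/3 · (3,6)+ 1/1
Row 4: (4,0)# 2/2 · (4,1)# 3/3 · (4,2)# 3/3 · (4,3)# 3/3 · (4,4)# 1/2 · (4,5)+ 1/2
The smallest same-type fraction is 0/3 at (2,2), which reduces to 0/1. Any threshold above that leaves this individual unsatisfied.

0/1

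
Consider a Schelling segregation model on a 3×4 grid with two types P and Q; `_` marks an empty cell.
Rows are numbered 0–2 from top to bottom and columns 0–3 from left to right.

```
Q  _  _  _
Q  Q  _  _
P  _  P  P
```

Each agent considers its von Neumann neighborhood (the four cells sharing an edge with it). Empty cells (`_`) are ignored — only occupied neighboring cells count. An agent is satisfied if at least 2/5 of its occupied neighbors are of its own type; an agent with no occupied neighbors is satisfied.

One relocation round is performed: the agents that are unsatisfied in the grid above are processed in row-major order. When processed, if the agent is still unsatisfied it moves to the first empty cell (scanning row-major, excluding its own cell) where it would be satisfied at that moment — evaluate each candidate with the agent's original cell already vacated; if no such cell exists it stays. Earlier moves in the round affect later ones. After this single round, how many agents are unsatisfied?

0

Initially unsatisfied (in order): (2,0).
  (2,0) → (0,2).
Resulting grid:
Q _ P _
Q Q _ _
_ _ P P
All satisfied now.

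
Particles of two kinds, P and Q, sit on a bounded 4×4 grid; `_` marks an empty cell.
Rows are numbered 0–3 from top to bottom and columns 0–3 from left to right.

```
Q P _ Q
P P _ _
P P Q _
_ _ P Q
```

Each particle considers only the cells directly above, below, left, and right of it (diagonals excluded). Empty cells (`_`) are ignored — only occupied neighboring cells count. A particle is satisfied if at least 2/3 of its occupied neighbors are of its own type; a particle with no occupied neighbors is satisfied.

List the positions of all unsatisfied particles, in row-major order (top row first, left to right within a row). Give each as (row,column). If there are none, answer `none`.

Row 0: (0,0)Q 0/2 not · (0,1)P 1/2 not · (0,3)Q 0/0 satisfied
Row 1: (1,0)P 2/3 satisfied · (1,1)P 3/3 satisfied
Row 2: (2,0)P 2/2 satisfied · (2,1)P 2/3 satisfied · (2,2)Q 0/2 not
Row 3: (3,2)P 0/2 not · (3,3)Q 0/1 not

(0,0), (0,1), (2,2), (3,2), (3,3)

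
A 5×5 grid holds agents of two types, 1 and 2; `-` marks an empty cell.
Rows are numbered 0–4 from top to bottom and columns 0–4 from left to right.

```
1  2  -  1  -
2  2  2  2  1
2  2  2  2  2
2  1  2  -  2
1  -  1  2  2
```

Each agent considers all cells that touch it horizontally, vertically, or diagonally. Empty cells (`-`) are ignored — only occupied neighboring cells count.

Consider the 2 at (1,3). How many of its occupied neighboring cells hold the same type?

4

Occupied neighbors of (1,3): (0,3)=1, (1,2)=2, (1,4)=1, (2,2)=2, (2,3)=2, (2,4)=2.
Same type (2): 4 of 6.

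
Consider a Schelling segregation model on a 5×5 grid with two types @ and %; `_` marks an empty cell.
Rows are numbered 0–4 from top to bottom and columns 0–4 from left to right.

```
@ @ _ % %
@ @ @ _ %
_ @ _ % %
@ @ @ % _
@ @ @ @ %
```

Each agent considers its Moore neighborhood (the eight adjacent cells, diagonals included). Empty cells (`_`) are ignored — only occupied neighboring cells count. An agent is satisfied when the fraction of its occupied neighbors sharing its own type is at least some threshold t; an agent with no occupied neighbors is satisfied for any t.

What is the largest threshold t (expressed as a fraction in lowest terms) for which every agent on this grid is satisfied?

(0,0)@ 3/3
(0,1)@ 4/4
(0,3)% 2/3
(0,4)% 2/2
(1,0)@ 4/4
(1,1)@ 5/5
(1,2)@ 3/5
(1,4)% 4/4
(2,1)@ 6/6
(2,3)% 3/5
(2,4)% 3/3
(3,0)@ 4/4
(3,1)@ 6/6
(3,2)@ 5/7
(3,3)% 3/6
(4,0)@ 3/3
(4,1)@ 5/5
(4,2)@ 4/5
(4,3)@ 2/4
(4,4)% 1/2
The smallest same-type fraction is 3/6 at (3,3), which reduces to 1/2. Any threshold above that leaves this agent unsatisfied.

1/2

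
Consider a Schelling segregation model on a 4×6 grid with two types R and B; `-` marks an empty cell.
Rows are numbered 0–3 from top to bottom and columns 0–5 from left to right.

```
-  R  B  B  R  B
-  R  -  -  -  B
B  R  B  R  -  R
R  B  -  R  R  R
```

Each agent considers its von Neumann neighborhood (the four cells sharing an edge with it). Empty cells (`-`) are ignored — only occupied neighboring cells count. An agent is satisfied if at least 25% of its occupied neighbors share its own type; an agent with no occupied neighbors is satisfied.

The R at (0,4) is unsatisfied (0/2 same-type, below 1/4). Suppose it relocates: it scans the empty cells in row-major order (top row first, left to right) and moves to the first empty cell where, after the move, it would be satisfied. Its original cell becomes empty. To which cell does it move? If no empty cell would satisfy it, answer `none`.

(0,0)

Vacating (0,4). Empty cells in order:
  (0,0): 1/1 same-type → satisfied — stop here.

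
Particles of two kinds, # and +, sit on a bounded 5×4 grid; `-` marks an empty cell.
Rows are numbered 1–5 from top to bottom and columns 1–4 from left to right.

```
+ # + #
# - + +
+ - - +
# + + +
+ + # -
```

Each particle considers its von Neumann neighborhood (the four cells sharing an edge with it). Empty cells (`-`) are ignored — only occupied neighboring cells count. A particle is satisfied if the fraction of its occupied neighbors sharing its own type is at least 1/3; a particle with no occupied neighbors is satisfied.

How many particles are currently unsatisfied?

7

Row 1: (1,1)+ 0/2 ✗ · (1,2)# 0/2 ✗ · (1,3)+ 1/3 ✓ · (1,4)# 0/2 ✗
Row 2: (2,1)# 0/2 ✗ · (2,3)+ 2/2 ✓ · (2,4)+ 2/3 ✓
Row 3: (3,1)+ 0/2 ✗ · (3,4)+ 2/2 ✓
Row 4: (4,1)# 0/3 ✗ · (4,2)+ 2/3 ✓ · (4,3)+ 2/3 ✓ · (4,4)+ 2/2 ✓
Row 5: (5,1)+ 1/2 ✓ · (5,2)+ 2/3 ✓ · (5,3)# 0/2 ✗
Unsatisfied: (1,1), (1,2), (1,4), (2,1), (3,1), (4,1), (5,3) — 7 in total.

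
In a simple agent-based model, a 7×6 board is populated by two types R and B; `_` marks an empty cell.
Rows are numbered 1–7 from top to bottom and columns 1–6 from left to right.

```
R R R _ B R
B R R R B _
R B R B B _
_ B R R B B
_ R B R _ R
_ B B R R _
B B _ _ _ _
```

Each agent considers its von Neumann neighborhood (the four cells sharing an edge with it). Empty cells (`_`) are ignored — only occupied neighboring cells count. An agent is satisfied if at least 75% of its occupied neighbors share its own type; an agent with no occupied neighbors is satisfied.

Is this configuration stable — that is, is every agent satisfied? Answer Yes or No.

Row 1: (1,1)R 1/2 ✗ · (1,2)R 3/3 ✓ · (1,3)R 2/2 ✓ · (1,5)B 1/2 ✗ · (1,6)R 0/1 ✗
Row 2: (2,1)B 0/3 ✗ · (2,2)R 2/4 ✗ · (2,3)R 4/4 ✓ · (2,4)R 1/3 ✗ · (2,5)B 2/3 ✗
Row 3: (3,1)R 0/2 ✗ · (3,2)B 1/4 ✗ · (3,3)R 2/4 ✗ · (3,4)B 1/4 ✗ · (3,5)B 3/3 ✓
Row 4: (4,2)B 1/3 ✗ · (4,3)R 2/4 ✗ · (4,4)R 2/4 ✗ · (4,5)B 2/3 ✗ · (4,6)B 1/2 ✗
Row 5: (5,2)R 0/3 ✗ · (5,3)B 1/4 ✗ · (5,4)R 2/3 ✗ · (5,6)R 0/1 ✗
Row 6: (6,2)B 2/3 ✗ · (6,3)B 2/3 ✗ · (6,4)R 2/3 ✗ · (6,5)R 1/1 ✓
Row 7: (7,1)B 1/1 ✓ · (7,2)B 2/2 ✓
For instance (1,1) has only 1/2 same-type neighbors, below 3/4.

No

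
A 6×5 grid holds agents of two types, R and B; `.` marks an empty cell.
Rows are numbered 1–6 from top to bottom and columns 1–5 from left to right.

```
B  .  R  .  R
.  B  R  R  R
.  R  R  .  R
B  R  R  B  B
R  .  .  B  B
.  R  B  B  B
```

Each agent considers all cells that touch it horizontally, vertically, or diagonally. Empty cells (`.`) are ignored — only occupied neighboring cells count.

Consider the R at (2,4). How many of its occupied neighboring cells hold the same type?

Occupied neighbors of (2,4): (1,3)=R, (1,5)=R, (2,3)=R, (2,5)=R, (3,3)=R, (3,5)=R.
Same type (R): 6 of 6.

6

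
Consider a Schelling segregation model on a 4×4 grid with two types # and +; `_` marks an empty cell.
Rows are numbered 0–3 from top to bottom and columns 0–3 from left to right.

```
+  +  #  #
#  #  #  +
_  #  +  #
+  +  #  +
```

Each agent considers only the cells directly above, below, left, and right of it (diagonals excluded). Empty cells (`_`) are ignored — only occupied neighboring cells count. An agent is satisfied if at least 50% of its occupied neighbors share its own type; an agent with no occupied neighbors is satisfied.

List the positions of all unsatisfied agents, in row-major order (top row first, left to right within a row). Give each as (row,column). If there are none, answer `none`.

Row 0: (0,0)+ 1/2 ✓ · (0,1)+ 1/3 ✗ · (0,2)# 2/3 ✓ · (0,3)# 1/2 ✓
Row 1: (1,0)# 1/2 ✓ · (1,1)# 3/4 ✓ · (1,2)# 2/4 ✓ · (1,3)+ 0/3 ✗
Row 2: (2,1)# 1/3 ✗ · (2,2)+ 0/4 ✗ · (2,3)# 0/3 ✗
Row 3: (3,0)+ 1/1 ✓ · (3,1)+ 1/3 ✗ · (3,2)# 0/3 ✗ · (3,3)+ 0/2 ✗

(0,1), (1,3), (2,1), (2,2), (2,3), (3,1), (3,2), (3,3)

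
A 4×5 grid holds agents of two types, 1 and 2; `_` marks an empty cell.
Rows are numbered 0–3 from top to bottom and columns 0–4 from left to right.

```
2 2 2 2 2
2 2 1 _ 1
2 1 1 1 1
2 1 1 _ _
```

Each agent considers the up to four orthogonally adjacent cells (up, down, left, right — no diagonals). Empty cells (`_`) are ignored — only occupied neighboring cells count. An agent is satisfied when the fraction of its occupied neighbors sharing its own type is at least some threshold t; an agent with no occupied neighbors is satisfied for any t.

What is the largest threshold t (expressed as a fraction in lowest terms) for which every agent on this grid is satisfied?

(0,0)2 2/2
(0,1)2 3/3
(0,2)2 2/3
(0,3)2 2/2
(0,4)2 1/2
(1,0)2 3/3
(1,1)2 2/4
(1,2)1 1/3
(1,4)1 1/2
(2,0)2 2/3
(2,1)1 2/4
(2,2)1 4/4
(2,3)1 2/2
(2,4)1 2/2
(3,0)2 1/2
(3,1)1 2/3
(3,2)1 2/2
The smallest same-type fraction is 1/3 at (1,2), which reduces to 1/3. Any threshold above that leaves this agent unsatisfied.

1/3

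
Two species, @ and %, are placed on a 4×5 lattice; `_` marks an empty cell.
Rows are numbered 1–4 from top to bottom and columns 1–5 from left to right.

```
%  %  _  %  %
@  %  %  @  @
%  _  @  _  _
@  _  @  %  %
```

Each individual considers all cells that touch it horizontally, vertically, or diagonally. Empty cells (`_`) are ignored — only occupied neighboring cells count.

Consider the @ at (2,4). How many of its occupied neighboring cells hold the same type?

2

Occupied neighbors of (2,4): (1,4)=%, (1,5)=%, (2,3)=%, (2,5)=@, (3,3)=@.
Same type (@): 2 of 5.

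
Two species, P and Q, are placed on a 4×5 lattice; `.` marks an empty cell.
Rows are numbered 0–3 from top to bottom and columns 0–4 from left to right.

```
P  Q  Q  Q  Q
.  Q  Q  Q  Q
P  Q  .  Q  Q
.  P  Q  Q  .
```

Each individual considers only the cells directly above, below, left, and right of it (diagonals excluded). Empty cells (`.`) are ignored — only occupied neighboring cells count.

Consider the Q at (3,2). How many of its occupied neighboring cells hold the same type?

Occupied neighbors of (3,2): (3,1)=P, (3,3)=Q.
Same type (Q): 1 of 2.

1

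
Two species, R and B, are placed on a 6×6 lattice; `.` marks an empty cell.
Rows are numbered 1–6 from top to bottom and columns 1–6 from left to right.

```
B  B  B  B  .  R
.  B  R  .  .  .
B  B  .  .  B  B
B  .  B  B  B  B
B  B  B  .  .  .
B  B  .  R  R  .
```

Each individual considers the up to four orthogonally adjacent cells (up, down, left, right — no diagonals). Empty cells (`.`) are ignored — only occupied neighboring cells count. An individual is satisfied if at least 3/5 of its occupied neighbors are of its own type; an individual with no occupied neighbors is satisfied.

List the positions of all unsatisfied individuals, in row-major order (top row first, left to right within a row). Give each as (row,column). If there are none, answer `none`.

(1,1)B 1/1 ✓
(1,2)B 3/3 ✓
(1,3)B 2/3 ✓
(1,4)B 1/1 ✓
(1,6)R 0/0 ✓
(2,2)B 2/3 ✓
(2,3)R 0/2 ✗
(3,1)B 2/2 ✓
(3,2)B 2/2 ✓
(3,5)B 2/2 ✓
(3,6)B 2/2 ✓
(4,1)B 2/2 ✓
(4,3)B 2/2 ✓
(4,4)B 2/2 ✓
(4,5)B 3/3 ✓
(4,6)B 2/2 ✓
(5,1)B 3/3 ✓
(5,2)B 3/3 ✓
(5,3)B 2/2 ✓
(6,1)B 2/2 ✓
(6,2)B 2/2 ✓
(6,4)R 1/1 ✓
(6,5)R 1/1 ✓

(2,3)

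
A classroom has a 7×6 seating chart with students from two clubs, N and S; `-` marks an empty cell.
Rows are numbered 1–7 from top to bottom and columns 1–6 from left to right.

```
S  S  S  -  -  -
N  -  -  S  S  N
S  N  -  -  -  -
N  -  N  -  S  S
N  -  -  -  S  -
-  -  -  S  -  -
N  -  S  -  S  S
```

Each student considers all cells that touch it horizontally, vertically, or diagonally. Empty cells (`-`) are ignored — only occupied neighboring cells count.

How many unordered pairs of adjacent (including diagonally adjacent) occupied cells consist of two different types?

6

Scan each occupied cell's neighbors to the right and below (and the two forward diagonals) so each pair is counted once.
From row 1: 2 unlike of 5 pairs (running 2/5).
From row 2: 2 unlike of 4 pairs (running 4/9).
From row 3: 2 unlike of 4 pairs (running 6/13).
From row 4: 0 unlike of 4 pairs (running 6/17).
From row 5: 0 unlike of 1 pairs (running 6/18).
From row 6: 0 unlike of 2 pairs (running 6/20).
From row 7: 0 unlike of 1 pairs (running 6/21).
Total adjacent occupied pairs: 21; unlike-type pairs: 6.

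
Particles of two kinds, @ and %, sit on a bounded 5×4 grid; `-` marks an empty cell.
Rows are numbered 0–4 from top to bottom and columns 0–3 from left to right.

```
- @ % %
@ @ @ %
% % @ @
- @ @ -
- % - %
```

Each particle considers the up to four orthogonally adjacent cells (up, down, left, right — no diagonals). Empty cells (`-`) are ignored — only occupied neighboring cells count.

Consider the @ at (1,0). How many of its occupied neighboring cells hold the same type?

1

Occupied neighbors of (1,0): (2,0)=%, (1,1)=@.
Same type (@): 1 of 2.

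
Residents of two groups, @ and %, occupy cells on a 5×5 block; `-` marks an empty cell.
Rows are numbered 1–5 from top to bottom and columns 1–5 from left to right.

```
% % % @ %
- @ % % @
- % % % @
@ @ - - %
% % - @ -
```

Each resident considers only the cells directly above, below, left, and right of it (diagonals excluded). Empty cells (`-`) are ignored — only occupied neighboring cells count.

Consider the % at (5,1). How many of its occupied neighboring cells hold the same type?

Occupied neighbors of (5,1): (4,1)=@, (5,2)=%.
Same type (%): 1 of 2.

1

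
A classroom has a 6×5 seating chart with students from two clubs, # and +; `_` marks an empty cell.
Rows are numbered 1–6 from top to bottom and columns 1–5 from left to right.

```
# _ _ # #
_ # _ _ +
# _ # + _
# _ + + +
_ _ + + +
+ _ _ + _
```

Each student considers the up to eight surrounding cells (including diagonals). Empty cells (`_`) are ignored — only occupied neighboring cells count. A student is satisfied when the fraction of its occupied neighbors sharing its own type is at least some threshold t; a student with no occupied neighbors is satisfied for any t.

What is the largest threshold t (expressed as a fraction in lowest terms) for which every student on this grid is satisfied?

1/4

Row 1: (1,1)# 1/1 · (1,4)# 1/2 · (1,5)# 1/2
Row 2: (2,2)# 3/3 · (2,5)+ 1/3
Row 3: (3,1)# 2/2 · (3,3)# 1/4 · (3,4)+ 4/5
Row 4: (4,1)# 1/1 · (4,3)+ 4/5 · (4,4)+ 6/7 · (4,5)+ 4/4
Row 5: (5,3)+ 4/4 · (5,4)+ 6/6 · (5,5)+ 4/4
Row 6: (6,1)+ — no occupied neighbors · (6,4)+ 3/3
The smallest same-type fraction is 1/4 at (3,3), which reduces to 1/4. Any threshold above that leaves this student unsatisfied.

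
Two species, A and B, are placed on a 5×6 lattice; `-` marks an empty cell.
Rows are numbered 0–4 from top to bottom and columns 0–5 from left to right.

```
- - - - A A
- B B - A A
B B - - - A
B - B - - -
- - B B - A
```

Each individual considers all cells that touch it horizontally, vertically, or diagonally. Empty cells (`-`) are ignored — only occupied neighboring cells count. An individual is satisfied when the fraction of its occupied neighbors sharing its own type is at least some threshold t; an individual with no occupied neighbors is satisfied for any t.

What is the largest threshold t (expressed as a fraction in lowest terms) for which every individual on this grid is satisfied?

1/1

(0,4)A 3/3
(0,5)A 3/3
(1,1)B 3/3
(1,2)B 2/2
(1,4)A 4/4
(1,5)A 4/4
(2,0)B 3/3
(2,1)B 5/5
(2,5)A 2/2
(3,0)B 2/2
(3,2)B 3/3
(4,2)B 2/2
(4,3)B 2/2
(4,5)A — no occupied neighbors
The smallest same-type fraction is 3/3 at (0,4), which reduces to 1/1. Any threshold above that leaves this individual unsatisfied.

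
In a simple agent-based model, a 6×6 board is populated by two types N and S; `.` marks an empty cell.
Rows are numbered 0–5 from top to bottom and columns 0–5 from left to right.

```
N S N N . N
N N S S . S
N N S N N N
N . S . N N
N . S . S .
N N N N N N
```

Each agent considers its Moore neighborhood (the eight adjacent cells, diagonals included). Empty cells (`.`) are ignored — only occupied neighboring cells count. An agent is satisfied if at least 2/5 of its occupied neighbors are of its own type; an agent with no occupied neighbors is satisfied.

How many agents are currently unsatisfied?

Row 0: (0,0)N 2/3 ✓ · (0,1)S 1/5 ✗ · (0,2)N 2/5 ✓ · (0,3)N 1/3 ✗ · (0,5)N 0/1 ✗
Row 1: (1,0)N 4/5 ✓ · (1,1)N 5/8 ✓ · (1,2)S 3/8 ✗ · (1,3)S 2/6 ✗ · (1,5)S 0/3 ✗
Row 2: (2,0)N 4/4 ✓ · (2,1)N 4/7 ✓ · (2,2)S 3/6 ✓ · (2,3)N 2/6 ✗ · (2,4)N 4/6 ✓ · (2,5)N 3/4 ✓
Row 3: (3,0)N 3/3 ✓ · (3,2)S 2/4 ✓ · (3,4)N 4/5 ✓ · (3,5)N 3/4 ✓
Row 4: (4,0)N 3/3 ✓ · (4,2)S 1/4 ✗ · (4,4)S 0/5 ✗
Row 5: (5,0)N 2/2 ✓ · (5,1)N 3/4 ✓ · (5,2)N 2/3 ✓ · (5,3)N 2/4 ✓ · (5,4)N 2/3 ✓ · (5,5)N 1/2 ✓
Unsatisfied: (0,1), (0,3), (0,5), (1,2), (1,3), (1,5), (2,3), (4,2), (4,4) — 9 in total.

9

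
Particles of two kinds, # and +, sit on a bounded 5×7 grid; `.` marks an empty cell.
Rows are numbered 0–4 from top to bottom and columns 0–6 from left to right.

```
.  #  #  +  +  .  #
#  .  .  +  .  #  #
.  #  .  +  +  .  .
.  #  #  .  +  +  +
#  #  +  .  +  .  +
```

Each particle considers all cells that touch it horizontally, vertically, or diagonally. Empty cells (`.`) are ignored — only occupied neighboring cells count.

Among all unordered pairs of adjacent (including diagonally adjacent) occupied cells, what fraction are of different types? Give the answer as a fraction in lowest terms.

Scan each occupied cell's neighbors to the right and below (and the two forward diagonals) so each pair is counted once.
From row 0: 3 unlike of 10 pairs (running 3/10).
From row 1: 1 unlike of 5 pairs (running 4/15).
From row 2: 1 unlike of 7 pairs (running 5/22).
From row 3: 2 unlike of 12 pairs (running 7/34).
From row 4: 1 unlike of 2 pairs (running 8/36).
Total adjacent occupied pairs: 36; unlike-type pairs: 8.
8/36 reduces to 2/9.

2/9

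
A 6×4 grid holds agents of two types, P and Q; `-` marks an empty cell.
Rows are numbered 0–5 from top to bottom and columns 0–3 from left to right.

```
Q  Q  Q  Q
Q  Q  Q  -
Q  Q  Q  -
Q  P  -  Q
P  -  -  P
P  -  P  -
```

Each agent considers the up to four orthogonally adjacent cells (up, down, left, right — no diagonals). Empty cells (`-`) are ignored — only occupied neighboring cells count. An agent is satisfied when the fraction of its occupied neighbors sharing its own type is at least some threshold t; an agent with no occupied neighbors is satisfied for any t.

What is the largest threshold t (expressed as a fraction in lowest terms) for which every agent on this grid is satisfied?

0/1

Row 0: (0,0)Q 2/2 · (0,1)Q 3/3 · (0,2)Q 3/3 · (0,3)Q 1/1
Row 1: (1,0)Q 3/3 · (1,1)Q 4/4 · (1,2)Q 3/3
Row 2: (2,0)Q 3/3 · (2,1)Q 3/4 · (2,2)Q 2/2
Row 3: (3,0)Q 1/3 · (3,1)P 0/2 · (3,3)Q 0/1
Row 4: (4,0)P 1/2 · (4,3)P 0/1
Row 5: (5,0)P 1/1 · (5,2)P — no occupied neighbors
The smallest same-type fraction is 0/2 at (3,1), which reduces to 0/1. Any threshold above that leaves this agent unsatisfied.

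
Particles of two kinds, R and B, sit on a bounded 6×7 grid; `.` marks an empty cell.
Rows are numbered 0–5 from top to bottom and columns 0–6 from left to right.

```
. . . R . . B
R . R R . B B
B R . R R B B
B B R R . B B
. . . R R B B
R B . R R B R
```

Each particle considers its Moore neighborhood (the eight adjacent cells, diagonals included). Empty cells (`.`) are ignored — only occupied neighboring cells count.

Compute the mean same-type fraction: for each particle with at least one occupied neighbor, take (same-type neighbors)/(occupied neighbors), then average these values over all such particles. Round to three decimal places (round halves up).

Row 0: (0,3)R 2/2 · (0,6)B 2/2
Row 1: (1,0)R 1/2 · (1,2)R 4/4 · (1,3)R 4/4 · (1,5)B 4/5 · (1,6)B 4/4
Row 2: (2,0)B 2/4 · (2,1)R 3/6 · (2,3)R 5/5 · (2,4)R 3/6 · (2,5)B 5/6 · (2,6)B 5/5
Row 3: (3,0)B 2/3 · (3,1)B 2/4 · (3,2)R 4/5 · (3,3)R 5/5 · (3,5)B 5/7 · (3,6)B 5/5
Row 4: (4,3)R 5/5 · (4,4)R 4/7 · (4,5)B 4/7 · (4,6)B 4/5
Row 5: (5,0)R 0/1 · (5,1)B 0/1 · (5,3)R 3/3 · (5,4)R 3/5 · (5,5)B 2/5 · (5,6)R 0/3
Sum over 29 particles: 2/2 + 2/2 + 1/2 + 4/4 + 4/4 + 4/5 + 4/4 + 2/4 + 3/6 + 5/5 + 3/6 + 5/6 + 5/5 + 2/3 + 2/4 + 4/5 + 5/5 + 5/7 + 5/5 + 5/5 + 4/7 + 4/7 + 4/5 + 0/1 + 0/1 + 3/3 + 3/5 + 2/5 + 0/3 = 709/35; mean = 709/35 ÷ 29 = 709/1015 = 0.698522… → 0.699.

0.699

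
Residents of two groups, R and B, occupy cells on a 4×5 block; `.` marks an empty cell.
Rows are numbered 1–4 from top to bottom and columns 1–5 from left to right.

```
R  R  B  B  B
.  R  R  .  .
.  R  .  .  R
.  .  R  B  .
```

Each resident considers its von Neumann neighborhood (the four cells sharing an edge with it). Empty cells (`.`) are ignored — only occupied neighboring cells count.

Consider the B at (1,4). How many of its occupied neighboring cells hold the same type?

Occupied neighbors of (1,4): (1,3)=B, (1,5)=B.
Same type (B): 2 of 2.

2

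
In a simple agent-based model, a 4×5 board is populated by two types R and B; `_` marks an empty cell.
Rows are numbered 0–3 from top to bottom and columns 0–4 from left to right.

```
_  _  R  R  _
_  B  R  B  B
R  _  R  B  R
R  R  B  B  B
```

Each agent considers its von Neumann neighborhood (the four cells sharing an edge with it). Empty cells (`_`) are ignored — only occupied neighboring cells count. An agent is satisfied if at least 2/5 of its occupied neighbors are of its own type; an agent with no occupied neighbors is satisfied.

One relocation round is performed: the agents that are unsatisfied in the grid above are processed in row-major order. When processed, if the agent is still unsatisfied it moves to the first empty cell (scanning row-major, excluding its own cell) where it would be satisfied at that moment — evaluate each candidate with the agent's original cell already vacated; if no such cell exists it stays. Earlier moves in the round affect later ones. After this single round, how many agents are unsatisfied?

Initially unsatisfied (in order): (1,1), (2,2), (2,4), (3,2).
  (1,1) → (0,0).
  (2,2) → (0,1).
  (2,4) → (0,4).
  (3,2): now satisfied by earlier moves; stays.
Resulting grid:
B R R R R
_ _ R B B
R _ _ B _
R R B B B
Unsatisfied now: (0,0).

1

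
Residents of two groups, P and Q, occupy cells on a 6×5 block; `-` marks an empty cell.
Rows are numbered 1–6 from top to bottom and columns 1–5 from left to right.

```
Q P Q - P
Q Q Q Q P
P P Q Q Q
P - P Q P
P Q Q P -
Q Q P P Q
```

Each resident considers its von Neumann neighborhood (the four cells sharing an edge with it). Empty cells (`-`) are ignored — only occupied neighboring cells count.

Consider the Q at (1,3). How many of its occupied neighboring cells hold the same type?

Occupied neighbors of (1,3): (2,3)=Q, (1,2)=P.
Same type (Q): 1 of 2.

1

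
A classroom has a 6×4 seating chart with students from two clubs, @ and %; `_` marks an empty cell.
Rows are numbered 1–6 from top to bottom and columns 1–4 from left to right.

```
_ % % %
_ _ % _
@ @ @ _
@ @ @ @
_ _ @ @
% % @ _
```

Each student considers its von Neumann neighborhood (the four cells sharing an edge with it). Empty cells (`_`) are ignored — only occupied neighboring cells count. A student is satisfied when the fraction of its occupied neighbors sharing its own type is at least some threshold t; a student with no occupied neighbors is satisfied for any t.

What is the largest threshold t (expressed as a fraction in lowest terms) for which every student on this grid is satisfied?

1/2

(1,2)% 1/1
(1,3)% 3/3
(1,4)% 1/1
(2,3)% 1/2
(3,1)@ 2/2
(3,2)@ 3/3
(3,3)@ 2/3
(4,1)@ 2/2
(4,2)@ 3/3
(4,3)@ 4/4
(4,4)@ 2/2
(5,3)@ 3/3
(5,4)@ 2/2
(6,1)% 1/1
(6,2)% 1/2
(6,3)@ 1/2
The smallest same-type fraction is 1/2 at (2,3), which reduces to 1/2. Any threshold above that leaves this student unsatisfied.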